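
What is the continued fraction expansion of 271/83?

[3; 3, 1, 3, 2, 2]

Run the Euclidean algorithm on 271 and 83; the successive quotients are the partial quotients a_0, a_1, ... (each step inverts the fractional part left over by the previous one):
  271 = 3*83 + 22, so a_0 = 3.
  83 = 3*22 + 17, so a_1 = 3.
  22 = 1*17 + 5, so a_2 = 1.
  17 = 3*5 + 2, so a_3 = 3.
  5 = 2*2 + 1, so a_4 = 2.
  2 = 2*1 + 0, so a_5 = 2.
The remainder reaches 0 after 6 divisions, so the expansion has 6 partial quotients, read off in order.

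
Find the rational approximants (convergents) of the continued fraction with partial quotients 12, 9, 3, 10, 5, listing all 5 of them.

12/1, 109/9, 339/28, 3499/289, 17834/1473

Using the convergent recurrence p_i = a_i*p_{i-1} + p_{i-2}, q_i = a_i*q_{i-1} + q_{i-2} with p_{-2}=0, p_{-1}=1, q_{-2}=1, q_{-1}=0:
  i=0: a_0=12, p_0 = 12*1 + 0 = 12, q_0 = 12*0 + 1 = 1.
  i=1: a_1=9, p_1 = 9*12 + 1 = 109, q_1 = 9*1 + 0 = 9.
  i=2: a_2=3, p_2 = 3*109 + 12 = 339, q_2 = 3*9 + 1 = 28.
  i=3: a_3=10, p_3 = 10*339 + 109 = 3499, q_3 = 10*28 + 9 = 289.
  i=4: a_4=5, p_4 = 5*3499 + 339 = 17834, q_4 = 5*289 + 28 = 1473.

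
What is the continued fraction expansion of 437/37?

[11; 1, 4, 3, 2]

Run the Euclidean algorithm on 437 and 37; the successive quotients are the partial quotients a_0, a_1, ... (each step inverts the fractional part left over by the previous one):
  437 = 11*37 + 30, so a_0 = 11.
  37 = 1*30 + 7, so a_1 = 1.
  30 = 4*7 + 2, so a_2 = 4.
  7 = 3*2 + 1, so a_3 = 3.
  2 = 2*1 + 0, so a_4 = 2.
The remainder reaches 0 after 5 divisions, so the expansion has 5 partial quotients, read off in order.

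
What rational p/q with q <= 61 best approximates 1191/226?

Expand x = 1191/226 as a continued fraction with the Euclidean algorithm:
  1191 = 5*226 + 61, so a_0 = 5.
  226 = 3*61 + 43, so a_1 = 3.
  61 = 1*43 + 18, so a_2 = 1.
  43 = 2*18 + 7, so a_3 = 2.
  18 = 2*7 + 4, so a_4 = 2.
  7 = 1*4 + 3, so a_5 = 1.
  4 = 1*3 + 1, so a_6 = 1.
  3 = 3*1 + 0, so a_7 = 3.
so x = [5; 3, 1, 2, 2, 1, 1, 3].
Convergents (p_i = a_i*p_{i-1} + p_{i-2}, q_i = a_i*q_{i-1} + q_{i-2} with p_{-2}=0, p_{-1}=1, q_{-2}=1, q_{-1}=0), until the denominator exceeds 61:
  i=0: a_0=5, p_0 = 5*1 + 0 = 5, q_0 = 5*0 + 1 = 1.
  i=1: a_1=3, p_1 = 3*5 + 1 = 16, q_1 = 3*1 + 0 = 3.
  i=2: a_2=1, p_2 = 1*16 + 5 = 21, q_2 = 1*3 + 1 = 4.
  i=3: a_3=2, p_3 = 2*21 + 16 = 58, q_3 = 2*4 + 3 = 11.
  i=4: a_4=2, p_4 = 2*58 + 21 = 137, q_4 = 2*11 + 4 = 26.
  i=5: a_5=1, p_5 = 1*137 + 58 = 195, q_5 = 1*26 + 11 = 37.
  i=6: a_6=1, p_6 = 1*195 + 137 = 332, q_6 = 1*37 + 26 = 63.
q_6 = 63 > 61, so the last convergent with denominator <= 61 is p_5/q_5 = 195/37.
The closest fraction with denominator <= 61 is either p_5/q_5 or the intermediate fraction (k*p_5 + p_4)/(k*q_5 + q_4) with the largest k >= 1 whose denominator stays <= 61; these approach x as k grows, and every other convergent or intermediate fraction in range is farther away.
Largest k: floor((61 - q_4)/q_5) = floor((61 - 26)/37) = 0.
Since k = 0, no intermediate fraction beyond p_5/q_5 has denominator <= 61, so the convergent 195/37 is the closest (its error is |1191*37 - 195*226|/(226*37) = 3/8362).

195/37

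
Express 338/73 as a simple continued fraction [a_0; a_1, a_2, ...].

[4; 1, 1, 1, 2, 2, 1, 2]

Run the Euclidean algorithm on 338 and 73; the successive quotients are the partial quotients a_0, a_1, ... (each step inverts the fractional part left over by the previous one):
  338 = 4*73 + 46, so a_0 = 4.
  73 = 1*46 + 27, so a_1 = 1.
  46 = 1*27 + 19, so a_2 = 1.
  27 = 1*19 + 8, so a_3 = 1.
  19 = 2*8 + 3, so a_4 = 2.
  8 = 2*3 + 2, so a_5 = 2.
  3 = 1*2 + 1, so a_6 = 1.
  2 = 2*1 + 0, so a_7 = 2.
The remainder reaches 0 after 8 divisions, so the expansion has 8 partial quotients, read off in order.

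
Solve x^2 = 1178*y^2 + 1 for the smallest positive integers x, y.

(x, y) = (59583, 1736)

First expand sqrt(1178) as a continued fraction. With x_i = (sqrt(1178) + m_i)/d_i and (m_0, d_0) = (0, 1): a_0 = floor(sqrt(1178)) = 34, since 34^2 = 1156 <= 1178 < 1225 = 35^2.
Iterate m_{i+1} = d_i*a_i - m_i, d_{i+1} = (1178 - m_{i+1}^2)/d_i, a_{i+1} = floor((a_0 + m_{i+1})/d_{i+1}):
  m_1 = 1*34 - 0 = 34, d_1 = (1178 - 34^2)/1 = 22/1 = 22, a_1 = floor((34 + 34)/22) = 3.
  m_2 = 22*3 - 34 = 32, d_2 = (1178 - 32^2)/22 = 154/22 = 7, a_2 = floor((34 + 32)/7) = 9.
  m_3 = 7*9 - 32 = 31, d_3 = (1178 - 31^2)/7 = 217/7 = 31, a_3 = floor((34 + 31)/31) = 2.
  m_4 = 31*2 - 31 = 31, d_4 = (1178 - 31^2)/31 = 217/31 = 7, a_4 = floor((34 + 31)/7) = 9.
  m_5 = 7*9 - 31 = 32, d_5 = (1178 - 32^2)/7 = 154/7 = 22, a_5 = floor((34 + 32)/22) = 3.
  m_6 = 22*3 - 32 = 34, d_6 = (1178 - 34^2)/22 = 22/22 = 1, a_6 = floor((34 + 34)/1) = 68.
  m_7 = 1*68 - 34 = 34, d_7 = (1178 - 34^2)/1 = 22/1 = 22: (m_7, d_7) = (m_1, d_1) = (34, 22), so from here the quotients repeat a_1, ..., a_6; the period length is 6.
So sqrt(1178) = [34; (3, 9, 2, 9, 3, 68)] with period length k = 6.
k is even, so the fundamental solution of x^2 - 1178y^2 = 1 is (p_{k-1}, q_{k-1}) = (p_5, q_5); compute convergents through index 5.
Convergents (p_i = a_i*p_{i-1} + p_{i-2}, q_i = a_i*q_{i-1} + q_{i-2} with p_{-2}=0, p_{-1}=1, q_{-2}=1, q_{-1}=0):
  i=0: a_0=34, p_0 = 34*1 + 0 = 34, q_0 = 34*0 + 1 = 1.
  i=1: a_1=3, p_1 = 3*34 + 1 = 103, q_1 = 3*1 + 0 = 3.
  i=2: a_2=9, p_2 = 9*103 + 34 = 961, q_2 = 9*3 + 1 = 28.
  i=3: a_3=2, p_3 = 2*961 + 103 = 2025, q_3 = 2*28 + 3 = 59.
  i=4: a_4=9, p_4 = 9*2025 + 961 = 19186, q_4 = 9*59 + 28 = 559.
  i=5: a_5=3, p_5 = 3*19186 + 2025 = 59583, q_5 = 3*559 + 59 = 1736.
Check: 59583^2 - 1178*1736^2 = 3550133889 - 3550133888 = 1, so (x, y) = (59583, 1736) solves the equation, and by the theorem it is the least positive solution.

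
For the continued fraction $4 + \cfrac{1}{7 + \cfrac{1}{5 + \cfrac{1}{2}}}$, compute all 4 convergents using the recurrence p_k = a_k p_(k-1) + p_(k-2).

4/1, 29/7, 149/36, 327/79

Using the convergent recurrence p_i = a_i*p_{i-1} + p_{i-2}, q_i = a_i*q_{i-1} + q_{i-2} with p_{-2}=0, p_{-1}=1, q_{-2}=1, q_{-1}=0:
  i=0: a_0=4, p_0 = 4*1 + 0 = 4, q_0 = 4*0 + 1 = 1.
  i=1: a_1=7, p_1 = 7*4 + 1 = 29, q_1 = 7*1 + 0 = 7.
  i=2: a_2=5, p_2 = 5*29 + 4 = 149, q_2 = 5*7 + 1 = 36.
  i=3: a_3=2, p_3 = 2*149 + 29 = 327, q_3 = 2*36 + 7 = 79.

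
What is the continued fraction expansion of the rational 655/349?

[1; 1, 7, 8, 1, 1, 2]

Run the Euclidean algorithm on 655 and 349; the successive quotients are the partial quotients a_0, a_1, ... (each step inverts the fractional part left over by the previous one):
  655 = 1*349 + 306, so a_0 = 1.
  349 = 1*306 + 43, so a_1 = 1.
  306 = 7*43 + 5, so a_2 = 7.
  43 = 8*5 + 3, so a_3 = 8.
  5 = 1*3 + 2, so a_4 = 1.
  3 = 1*2 + 1, so a_5 = 1.
  2 = 2*1 + 0, so a_6 = 2.
The remainder reaches 0 after 7 divisions, so the expansion has 7 partial quotients, read off in order.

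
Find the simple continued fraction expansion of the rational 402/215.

Run the Euclidean algorithm on 402 and 215; the successive quotients are the partial quotients a_0, a_1, ... (each step inverts the fractional part left over by the previous one):
  402 = 1*215 + 187, so a_0 = 1.
  215 = 1*187 + 28, so a_1 = 1.
  187 = 6*28 + 19, so a_2 = 6.
  28 = 1*19 + 9, so a_3 = 1.
  19 = 2*9 + 1, so a_4 = 2.
  9 = 9*1 + 0, so a_5 = 9.
The remainder reaches 0 after 6 divisions, so the expansion has 6 partial quotients, read off in order.

[1; 1, 6, 1, 2, 9]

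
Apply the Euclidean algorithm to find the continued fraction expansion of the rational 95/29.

[3; 3, 1, 1, 1, 2]

Run the Euclidean algorithm on 95 and 29; the successive quotients are the partial quotients a_0, a_1, ... (each step inverts the fractional part left over by the previous one):
  95 = 3*29 + 8, so a_0 = 3.
  29 = 3*8 + 5, so a_1 = 3.
  8 = 1*5 + 3, so a_2 = 1.
  5 = 1*3 + 2, so a_3 = 1.
  3 = 1*2 + 1, so a_4 = 1.
  2 = 2*1 + 0, so a_5 = 2.
The remainder reaches 0 after 6 divisions, so the expansion has 6 partial quotients, read off in order.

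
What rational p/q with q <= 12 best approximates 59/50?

Expand x = 59/50 as a continued fraction with the Euclidean algorithm:
  59 = 1*50 + 9, so a_0 = 1.
  50 = 5*9 + 5, so a_1 = 5.
  9 = 1*5 + 4, so a_2 = 1.
  5 = 1*4 + 1, so a_3 = 1.
  4 = 4*1 + 0, so a_4 = 4.
so x = [1; 5, 1, 1, 4].
Convergents (p_i = a_i*p_{i-1} + p_{i-2}, q_i = a_i*q_{i-1} + q_{i-2} with p_{-2}=0, p_{-1}=1, q_{-2}=1, q_{-1}=0), until the denominator exceeds 12:
  i=0: a_0=1, p_0 = 1*1 + 0 = 1, q_0 = 1*0 + 1 = 1.
  i=1: a_1=5, p_1 = 5*1 + 1 = 6, q_1 = 5*1 + 0 = 5.
  i=2: a_2=1, p_2 = 1*6 + 1 = 7, q_2 = 1*5 + 1 = 6.
  i=3: a_3=1, p_3 = 1*7 + 6 = 13, q_3 = 1*6 + 5 = 11.
  i=4: a_4=4, p_4 = 4*13 + 7 = 59, q_4 = 4*11 + 6 = 50.
q_4 = 50 > 12, so the last convergent with denominator <= 12 is p_3/q_3 = 13/11.
The closest fraction with denominator <= 12 is either p_3/q_3 or the intermediate fraction (k*p_3 + p_2)/(k*q_3 + q_2) with the largest k >= 1 whose denominator stays <= 12; these approach x as k grows, and every other convergent or intermediate fraction in range is farther away.
Largest k: floor((12 - q_2)/q_3) = floor((12 - 6)/11) = 0.
Since k = 0, no intermediate fraction beyond p_3/q_3 has denominator <= 12, so the convergent 13/11 is the closest (its error is |59*11 - 13*50|/(50*11) = 1/550).

13/11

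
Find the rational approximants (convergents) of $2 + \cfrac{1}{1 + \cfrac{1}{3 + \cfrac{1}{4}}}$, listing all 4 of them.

Using the convergent recurrence p_i = a_i*p_{i-1} + p_{i-2}, q_i = a_i*q_{i-1} + q_{i-2} with p_{-2}=0, p_{-1}=1, q_{-2}=1, q_{-1}=0:
  i=0: a_0=2, p_0 = 2*1 + 0 = 2, q_0 = 2*0 + 1 = 1.
  i=1: a_1=1, p_1 = 1*2 + 1 = 3, q_1 = 1*1 + 0 = 1.
  i=2: a_2=3, p_2 = 3*3 + 2 = 11, q_2 = 3*1 + 1 = 4.
  i=3: a_3=4, p_3 = 4*11 + 3 = 47, q_3 = 4*4 + 1 = 17.

2/1, 3/1, 11/4, 47/17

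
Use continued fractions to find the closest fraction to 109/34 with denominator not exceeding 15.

Expand x = 109/34 as a continued fraction with the Euclidean algorithm:
  109 = 3*34 + 7, so a_0 = 3.
  34 = 4*7 + 6, so a_1 = 4.
  7 = 1*6 + 1, so a_2 = 1.
  6 = 6*1 + 0, so a_3 = 6.
so x = [3; 4, 1, 6].
Convergents (p_i = a_i*p_{i-1} + p_{i-2}, q_i = a_i*q_{i-1} + q_{i-2} with p_{-2}=0, p_{-1}=1, q_{-2}=1, q_{-1}=0), until the denominator exceeds 15:
  i=0: a_0=3, p_0 = 3*1 + 0 = 3, q_0 = 3*0 + 1 = 1.
  i=1: a_1=4, p_1 = 4*3 + 1 = 13, q_1 = 4*1 + 0 = 4.
  i=2: a_2=1, p_2 = 1*13 + 3 = 16, q_2 = 1*4 + 1 = 5.
  i=3: a_3=6, p_3 = 6*16 + 13 = 109, q_3 = 6*5 + 4 = 34.
q_3 = 34 > 15, so the last convergent with denominator <= 15 is p_2/q_2 = 16/5.
The closest fraction with denominator <= 15 is either p_2/q_2 or the intermediate fraction (k*p_2 + p_1)/(k*q_2 + q_1) with the largest k >= 1 whose denominator stays <= 15; these approach x as k grows, and every other convergent or intermediate fraction in range is farther away.
Largest k: floor((15 - q_1)/q_2) = floor((15 - 4)/5) = 2.
That gives (2*16 + 13)/(2*5 + 4) = 45/14.
Compare the errors: |x - 16/5| = |109*5 - 16*34|/(34*5) = 1/170, and |x - 45/14| = |109*14 - 45*34|/(34*14) = 4/476.
Cross-multiplying, 1*476 = 476 < 680 = 4*170, so 1/170 is smaller: the convergent 16/5 is closer to x than 45/14.

16/5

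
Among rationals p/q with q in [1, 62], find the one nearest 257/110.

145/62

Expand x = 257/110 as a continued fraction with the Euclidean algorithm:
  257 = 2*110 + 37, so a_0 = 2.
  110 = 2*37 + 36, so a_1 = 2.
  37 = 1*36 + 1, so a_2 = 1.
  36 = 36*1 + 0, so a_3 = 36.
so x = [2; 2, 1, 36].
Convergents (p_i = a_i*p_{i-1} + p_{i-2}, q_i = a_i*q_{i-1} + q_{i-2} with p_{-2}=0, p_{-1}=1, q_{-2}=1, q_{-1}=0), until the denominator exceeds 62:
  i=0: a_0=2, p_0 = 2*1 + 0 = 2, q_0 = 2*0 + 1 = 1.
  i=1: a_1=2, p_1 = 2*2 + 1 = 5, q_1 = 2*1 + 0 = 2.
  i=2: a_2=1, p_2 = 1*5 + 2 = 7, q_2 = 1*2 + 1 = 3.
  i=3: a_3=36, p_3 = 36*7 + 5 = 257, q_3 = 36*3 + 2 = 110.
q_3 = 110 > 62, so the last convergent with denominator <= 62 is p_2/q_2 = 7/3.
The closest fraction with denominator <= 62 is either p_2/q_2 or the intermediate fraction (k*p_2 + p_1)/(k*q_2 + q_1) with the largest k >= 1 whose denominator stays <= 62; these approach x as k grows, and every other convergent or intermediate fraction in range is farther away.
Largest k: floor((62 - q_1)/q_2) = floor((62 - 2)/3) = 20.
That gives (20*7 + 5)/(20*3 + 2) = 145/62.
Compare the errors: |x - 7/3| = |257*3 - 7*110|/(110*3) = 1/330, and |x - 145/62| = |257*62 - 145*110|/(110*62) = 16/6820.
Cross-multiplying, 16*330 = 5280 < 6820 = 1*6820, so 16/6820 is smaller: the intermediate fraction 145/62 is closer to x than 7/3.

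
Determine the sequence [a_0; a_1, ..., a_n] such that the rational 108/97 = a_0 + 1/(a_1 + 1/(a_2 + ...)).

[1; 8, 1, 4, 2]

Run the Euclidean algorithm on 108 and 97; the successive quotients are the partial quotients a_0, a_1, ... (each step inverts the fractional part left over by the previous one):
  108 = 1*97 + 11, so a_0 = 1.
  97 = 8*11 + 9, so a_1 = 8.
  11 = 1*9 + 2, so a_2 = 1.
  9 = 4*2 + 1, so a_3 = 4.
  2 = 2*1 + 0, so a_4 = 2.
The remainder reaches 0 after 5 divisions, so the expansion has 5 partial quotients, read off in order.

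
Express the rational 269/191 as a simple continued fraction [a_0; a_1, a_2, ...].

[1; 2, 2, 4, 2, 1, 2]

Run the Euclidean algorithm on 269 and 191; the successive quotients are the partial quotients a_0, a_1, ... (each step inverts the fractional part left over by the previous one):
  269 = 1*191 + 78, so a_0 = 1.
  191 = 2*78 + 35, so a_1 = 2.
  78 = 2*35 + 8, so a_2 = 2.
  35 = 4*8 + 3, so a_3 = 4.
  8 = 2*3 + 2, so a_4 = 2.
  3 = 1*2 + 1, so a_5 = 1.
  2 = 2*1 + 0, so a_6 = 2.
The remainder reaches 0 after 7 divisions, so the expansion has 7 partial quotients, read off in order.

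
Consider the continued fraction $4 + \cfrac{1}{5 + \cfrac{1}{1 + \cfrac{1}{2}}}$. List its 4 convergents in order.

Using the convergent recurrence p_i = a_i*p_{i-1} + p_{i-2}, q_i = a_i*q_{i-1} + q_{i-2} with p_{-2}=0, p_{-1}=1, q_{-2}=1, q_{-1}=0:
  i=0: a_0=4, p_0 = 4*1 + 0 = 4, q_0 = 4*0 + 1 = 1.
  i=1: a_1=5, p_1 = 5*4 + 1 = 21, q_1 = 5*1 + 0 = 5.
  i=2: a_2=1, p_2 = 1*21 + 4 = 25, q_2 = 1*5 + 1 = 6.
  i=3: a_3=2, p_3 = 2*25 + 21 = 71, q_3 = 2*6 + 5 = 17.

4/1, 21/5, 25/6, 71/17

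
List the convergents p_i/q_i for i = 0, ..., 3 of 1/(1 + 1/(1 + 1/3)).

Using the convergent recurrence p_i = a_i*p_{i-1} + p_{i-2}, q_i = a_i*q_{i-1} + q_{i-2} with p_{-2}=0, p_{-1}=1, q_{-2}=1, q_{-1}=0:
  i=0: a_0=0, p_0 = 0*1 + 0 = 0, q_0 = 0*0 + 1 = 1.
  i=1: a_1=1, p_1 = 1*0 + 1 = 1, q_1 = 1*1 + 0 = 1.
  i=2: a_2=1, p_2 = 1*1 + 0 = 1, q_2 = 1*1 + 1 = 2.
  i=3: a_3=3, p_3 = 3*1 + 1 = 4, q_3 = 3*2 + 1 = 7.

0/1, 1/1, 1/2, 4/7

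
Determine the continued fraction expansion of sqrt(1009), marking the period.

[31; (1, 3, 3, 1, 62)]

Write x_i = (sqrt(1009) + m_i)/d_i with (m_0, d_0) = (0, 1). a_0 = floor(sqrt(1009)) = 31, since 31^2 = 961 <= 1009 < 1024 = 32^2.
Iterate m_{i+1} = d_i*a_i - m_i, d_{i+1} = (1009 - m_{i+1}^2)/d_i, a_{i+1} = floor((a_0 + m_{i+1})/d_{i+1}):
  m_1 = 1*31 - 0 = 31, d_1 = (1009 - 31^2)/1 = 48/1 = 48, a_1 = floor((31 + 31)/48) = 1.
  m_2 = 48*1 - 31 = 17, d_2 = (1009 - 17^2)/48 = 720/48 = 15, a_2 = floor((31 + 17)/15) = 3.
  m_3 = 15*3 - 17 = 28, d_3 = (1009 - 28^2)/15 = 225/15 = 15, a_3 = floor((31 + 28)/15) = 3.
  m_4 = 15*3 - 28 = 17, d_4 = (1009 - 17^2)/15 = 720/15 = 48, a_4 = floor((31 + 17)/48) = 1.
  m_5 = 48*1 - 17 = 31, d_5 = (1009 - 31^2)/48 = 48/48 = 1, a_5 = floor((31 + 31)/1) = 62.
  m_6 = 1*62 - 31 = 31, d_6 = (1009 - 31^2)/1 = 48/1 = 48: (m_6, d_6) = (m_1, d_1) = (31, 48), so from here the quotients repeat a_1, ..., a_5; the period length is 5.
Hence the expansion of sqrt(1009) is a_0 = 31 followed by the repeating block 1, 3, 3, 1, 62 (period 5).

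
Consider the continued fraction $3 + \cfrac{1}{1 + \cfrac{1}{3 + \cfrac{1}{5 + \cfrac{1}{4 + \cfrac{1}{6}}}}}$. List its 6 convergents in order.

Using the convergent recurrence p_i = a_i*p_{i-1} + p_{i-2}, q_i = a_i*q_{i-1} + q_{i-2} with p_{-2}=0, p_{-1}=1, q_{-2}=1, q_{-1}=0:
  i=0: a_0=3, p_0 = 3*1 + 0 = 3, q_0 = 3*0 + 1 = 1.
  i=1: a_1=1, p_1 = 1*3 + 1 = 4, q_1 = 1*1 + 0 = 1.
  i=2: a_2=3, p_2 = 3*4 + 3 = 15, q_2 = 3*1 + 1 = 4.
  i=3: a_3=5, p_3 = 5*15 + 4 = 79, q_3 = 5*4 + 1 = 21.
  i=4: a_4=4, p_4 = 4*79 + 15 = 331, q_4 = 4*21 + 4 = 88.
  i=5: a_5=6, p_5 = 6*331 + 79 = 2065, q_5 = 6*88 + 21 = 549.

3/1, 4/1, 15/4, 79/21, 331/88, 2065/549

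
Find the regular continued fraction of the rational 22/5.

Run the Euclidean algorithm on 22 and 5; the successive quotients are the partial quotients a_0, a_1, ... (each step inverts the fractional part left over by the previous one):
  22 = 4*5 + 2, so a_0 = 4.
  5 = 2*2 + 1, so a_1 = 2.
  2 = 2*1 + 0, so a_2 = 2.
The remainder reaches 0 after 3 divisions, so the expansion has 3 partial quotients, read off in order.

[4; 2, 2]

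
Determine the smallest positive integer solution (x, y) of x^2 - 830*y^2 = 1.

(x, y) = (146411, 5082)

First expand sqrt(830) as a continued fraction. With x_i = (sqrt(830) + m_i)/d_i and (m_0, d_0) = (0, 1): a_0 = floor(sqrt(830)) = 28, since 28^2 = 784 <= 830 < 841 = 29^2.
Iterate m_{i+1} = d_i*a_i - m_i, d_{i+1} = (830 - m_{i+1}^2)/d_i, a_{i+1} = floor((a_0 + m_{i+1})/d_{i+1}):
  m_1 = 1*28 - 0 = 28, d_1 = (830 - 28^2)/1 = 46/1 = 46, a_1 = floor((28 + 28)/46) = 1.
  m_2 = 46*1 - 28 = 18, d_2 = (830 - 18^2)/46 = 506/46 = 11, a_2 = floor((28 + 18)/11) = 4.
  m_3 = 11*4 - 18 = 26, d_3 = (830 - 26^2)/11 = 154/11 = 14, a_3 = floor((28 + 26)/14) = 3.
  m_4 = 14*3 - 26 = 16, d_4 = (830 - 16^2)/14 = 574/14 = 41, a_4 = floor((28 + 16)/41) = 1.
  m_5 = 41*1 - 16 = 25, d_5 = (830 - 25^2)/41 = 205/41 = 5, a_5 = floor((28 + 25)/5) = 10.
  m_6 = 5*10 - 25 = 25, d_6 = (830 - 25^2)/5 = 205/5 = 41, a_6 = floor((28 + 25)/41) = 1.
  m_7 = 41*1 - 25 = 16, d_7 = (830 - 16^2)/41 = 574/41 = 14, a_7 = floor((28 + 16)/14) = 3.
  m_8 = 14*3 - 16 = 26, d_8 = (830 - 26^2)/14 = 154/14 = 11, a_8 = floor((28 + 26)/11) = 4.
  m_9 = 11*4 - 26 = 18, d_9 = (830 - 18^2)/11 = 506/11 = 46, a_9 = floor((28 + 18)/46) = 1.
  m_10 = 46*1 - 18 = 28, d_10 = (830 - 28^2)/46 = 46/46 = 1, a_10 = floor((28 + 28)/1) = 56.
  m_11 = 1*56 - 28 = 28, d_11 = (830 - 28^2)/1 = 46/1 = 46: (m_11, d_11) = (m_1, d_1) = (28, 46), so from here the quotients repeat a_1, ..., a_10; the period length is 10.
So sqrt(830) = [28; (1, 4, 3, 1, 10, 1, 3, 4, 1, 56)] with period length k = 10.
k is even, so the fundamental solution of x^2 - 830y^2 = 1 is (p_{k-1}, q_{k-1}) = (p_9, q_9); compute convergents through index 9.
Convergents (p_i = a_i*p_{i-1} + p_{i-2}, q_i = a_i*q_{i-1} + q_{i-2} with p_{-2}=0, p_{-1}=1, q_{-2}=1, q_{-1}=0):
  i=0: a_0=28, p_0 = 28*1 + 0 = 28, q_0 = 28*0 + 1 = 1.
  i=1: a_1=1, p_1 = 1*28 + 1 = 29, q_1 = 1*1 + 0 = 1.
  i=2: a_2=4, p_2 = 4*29 + 28 = 144, q_2 = 4*1 + 1 = 5.
  i=3: a_3=3, p_3 = 3*144 + 29 = 461, q_3 = 3*5 + 1 = 16.
  i=4: a_4=1, p_4 = 1*461 + 144 = 605, q_4 = 1*16 + 5 = 21.
  i=5: a_5=10, p_5 = 10*605 + 461 = 6511, q_5 = 10*21 + 16 = 226.
  i=6: a_6=1, p_6 = 1*6511 + 605 = 7116, q_6 = 1*226 + 21 = 247.
  i=7: a_7=3, p_7 = 3*7116 + 6511 = 27859, q_7 = 3*247 + 226 = 967.
  i=8: a_8=4, p_8 = 4*27859 + 7116 = 118552, q_8 = 4*967 + 247 = 4115.
  i=9: a_9=1, p_9 = 1*118552 + 27859 = 146411, q_9 = 1*4115 + 967 = 5082.
Check: 146411^2 - 830*5082^2 = 21436180921 - 21436180920 = 1, so (x, y) = (146411, 5082) solves the equation, and by the theorem it is the least positive solution.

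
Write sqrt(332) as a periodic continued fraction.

Write x_i = (sqrt(332) + m_i)/d_i with (m_0, d_0) = (0, 1). a_0 = floor(sqrt(332)) = 18, since 18^2 = 324 <= 332 < 361 = 19^2.
Iterate m_{i+1} = d_i*a_i - m_i, d_{i+1} = (332 - m_{i+1}^2)/d_i, a_{i+1} = floor((a_0 + m_{i+1})/d_{i+1}):
  m_1 = 1*18 - 0 = 18, d_1 = (332 - 18^2)/1 = 8/1 = 8, a_1 = floor((18 + 18)/8) = 4.
  m_2 = 8*4 - 18 = 14, d_2 = (332 - 14^2)/8 = 136/8 = 17, a_2 = floor((18 + 14)/17) = 1.
  m_3 = 17*1 - 14 = 3, d_3 = (332 - 3^2)/17 = 323/17 = 19, a_3 = floor((18 + 3)/19) = 1.
  m_4 = 19*1 - 3 = 16, d_4 = (332 - 16^2)/19 = 76/19 = 4, a_4 = floor((18 + 16)/4) = 8.
  m_5 = 4*8 - 16 = 16, d_5 = (332 - 16^2)/4 = 76/4 = 19, a_5 = floor((18 + 16)/19) = 1.
  m_6 = 19*1 - 16 = 3, d_6 = (332 - 3^2)/19 = 323/19 = 17, a_6 = floor((18 + 3)/17) = 1.
  m_7 = 17*1 - 3 = 14, d_7 = (332 - 14^2)/17 = 136/17 = 8, a_7 = floor((18 + 14)/8) = 4.
  m_8 = 8*4 - 14 = 18, d_8 = (332 - 18^2)/8 = 8/8 = 1, a_8 = floor((18 + 18)/1) = 36.
  m_9 = 1*36 - 18 = 18, d_9 = (332 - 18^2)/1 = 8/1 = 8: (m_9, d_9) = (m_1, d_1) = (18, 8), so from here the quotients repeat a_1, ..., a_8; the period length is 8.
Hence the expansion of sqrt(332) is a_0 = 18 followed by the repeating block 4, 1, 1, 8, 1, 1, 4, 36 (period 8).

[18; (4, 1, 1, 8, 1, 1, 4, 36)]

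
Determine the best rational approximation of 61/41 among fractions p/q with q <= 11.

Expand x = 61/41 as a continued fraction with the Euclidean algorithm:
  61 = 1*41 + 20, so a_0 = 1.
  41 = 2*20 + 1, so a_1 = 2.
  20 = 20*1 + 0, so a_2 = 20.
so x = [1; 2, 20].
Convergents (p_i = a_i*p_{i-1} + p_{i-2}, q_i = a_i*q_{i-1} + q_{i-2} with p_{-2}=0, p_{-1}=1, q_{-2}=1, q_{-1}=0), until the denominator exceeds 11:
  i=0: a_0=1, p_0 = 1*1 + 0 = 1, q_0 = 1*0 + 1 = 1.
  i=1: a_1=2, p_1 = 2*1 + 1 = 3, q_1 = 2*1 + 0 = 2.
  i=2: a_2=20, p_2 = 20*3 + 1 = 61, q_2 = 20*2 + 1 = 41.
q_2 = 41 > 11, so the last convergent with denominator <= 11 is p_1/q_1 = 3/2.
The closest fraction with denominator <= 11 is either p_1/q_1 or the intermediate fraction (k*p_1 + p_0)/(k*q_1 + q_0) with the largest k >= 1 whose denominator stays <= 11; these approach x as k grows, and every other convergent or intermediate fraction in range is farther away.
Largest k: floor((11 - q_0)/q_1) = floor((11 - 1)/2) = 5.
That gives (5*3 + 1)/(5*2 + 1) = 16/11.
Compare the errors: |x - 3/2| = |61*2 - 3*41|/(41*2) = 1/82, and |x - 16/11| = |61*11 - 16*41|/(41*11) = 15/451.
Cross-multiplying, 1*451 = 451 < 1230 = 15*82, so 1/82 is smaller: the convergent 3/2 is closer to x than 16/11.

3/2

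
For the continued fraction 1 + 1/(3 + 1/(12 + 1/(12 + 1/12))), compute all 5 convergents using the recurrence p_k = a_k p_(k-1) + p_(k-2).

Using the convergent recurrence p_i = a_i*p_{i-1} + p_{i-2}, q_i = a_i*q_{i-1} + q_{i-2} with p_{-2}=0, p_{-1}=1, q_{-2}=1, q_{-1}=0:
  i=0: a_0=1, p_0 = 1*1 + 0 = 1, q_0 = 1*0 + 1 = 1.
  i=1: a_1=3, p_1 = 3*1 + 1 = 4, q_1 = 3*1 + 0 = 3.
  i=2: a_2=12, p_2 = 12*4 + 1 = 49, q_2 = 12*3 + 1 = 37.
  i=3: a_3=12, p_3 = 12*49 + 4 = 592, q_3 = 12*37 + 3 = 447.
  i=4: a_4=12, p_4 = 12*592 + 49 = 7153, q_4 = 12*447 + 37 = 5401.

1/1, 4/3, 49/37, 592/447, 7153/5401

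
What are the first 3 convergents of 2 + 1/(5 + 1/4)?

Using the convergent recurrence p_i = a_i*p_{i-1} + p_{i-2}, q_i = a_i*q_{i-1} + q_{i-2} with p_{-2}=0, p_{-1}=1, q_{-2}=1, q_{-1}=0:
  i=0: a_0=2, p_0 = 2*1 + 0 = 2, q_0 = 2*0 + 1 = 1.
  i=1: a_1=5, p_1 = 5*2 + 1 = 11, q_1 = 5*1 + 0 = 5.
  i=2: a_2=4, p_2 = 4*11 + 2 = 46, q_2 = 4*5 + 1 = 21.

2/1, 11/5, 46/21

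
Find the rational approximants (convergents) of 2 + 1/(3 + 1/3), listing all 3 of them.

2/1, 7/3, 23/10

Using the convergent recurrence p_i = a_i*p_{i-1} + p_{i-2}, q_i = a_i*q_{i-1} + q_{i-2} with p_{-2}=0, p_{-1}=1, q_{-2}=1, q_{-1}=0:
  i=0: a_0=2, p_0 = 2*1 + 0 = 2, q_0 = 2*0 + 1 = 1.
  i=1: a_1=3, p_1 = 3*2 + 1 = 7, q_1 = 3*1 + 0 = 3.
  i=2: a_2=3, p_2 = 3*7 + 2 = 23, q_2 = 3*3 + 1 = 10.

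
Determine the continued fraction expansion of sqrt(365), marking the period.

Write x_i = (sqrt(365) + m_i)/d_i with (m_0, d_0) = (0, 1). a_0 = floor(sqrt(365)) = 19, since 19^2 = 361 <= 365 < 400 = 20^2.
Iterate m_{i+1} = d_i*a_i - m_i, d_{i+1} = (365 - m_{i+1}^2)/d_i, a_{i+1} = floor((a_0 + m_{i+1})/d_{i+1}):
  m_1 = 1*19 - 0 = 19, d_1 = (365 - 19^2)/1 = 4/1 = 4, a_1 = floor((19 + 19)/4) = 9.
  m_2 = 4*9 - 19 = 17, d_2 = (365 - 17^2)/4 = 76/4 = 19, a_2 = floor((19 + 17)/19) = 1.
  m_3 = 19*1 - 17 = 2, d_3 = (365 - 2^2)/19 = 361/19 = 19, a_3 = floor((19 + 2)/19) = 1.
  m_4 = 19*1 - 2 = 17, d_4 = (365 - 17^2)/19 = 76/19 = 4, a_4 = floor((19 + 17)/4) = 9.
  m_5 = 4*9 - 17 = 19, d_5 = (365 - 19^2)/4 = 4/4 = 1, a_5 = floor((19 + 19)/1) = 38.
  m_6 = 1*38 - 19 = 19, d_6 = (365 - 19^2)/1 = 4/1 = 4: (m_6, d_6) = (m_1, d_1) = (19, 4), so from here the quotients repeat a_1, ..., a_5; the period length is 5.
Hence the expansion of sqrt(365) is a_0 = 19 followed by the repeating block 9, 1, 1, 9, 38 (period 5).

[19; (9, 1, 1, 9, 38)]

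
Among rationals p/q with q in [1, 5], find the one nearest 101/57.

7/4

Expand x = 101/57 as a continued fraction with the Euclidean algorithm:
  101 = 1*57 + 44, so a_0 = 1.
  57 = 1*44 + 13, so a_1 = 1.
  44 = 3*13 + 5, so a_2 = 3.
  13 = 2*5 + 3, so a_3 = 2.
  5 = 1*3 + 2, so a_4 = 1.
  3 = 1*2 + 1, so a_5 = 1.
  2 = 2*1 + 0, so a_6 = 2.
so x = [1; 1, 3, 2, 1, 1, 2].
Convergents (p_i = a_i*p_{i-1} + p_{i-2}, q_i = a_i*q_{i-1} + q_{i-2} with p_{-2}=0, p_{-1}=1, q_{-2}=1, q_{-1}=0), until the denominator exceeds 5:
  i=0: a_0=1, p_0 = 1*1 + 0 = 1, q_0 = 1*0 + 1 = 1.
  i=1: a_1=1, p_1 = 1*1 + 1 = 2, q_1 = 1*1 + 0 = 1.
  i=2: a_2=3, p_2 = 3*2 + 1 = 7, q_2 = 3*1 + 1 = 4.
  i=3: a_3=2, p_3 = 2*7 + 2 = 16, q_3 = 2*4 + 1 = 9.
q_3 = 9 > 5, so the last convergent with denominator <= 5 is p_2/q_2 = 7/4.
The closest fraction with denominator <= 5 is either p_2/q_2 or the intermediate fraction (k*p_2 + p_1)/(k*q_2 + q_1) with the largest k >= 1 whose denominator stays <= 5; these approach x as k grows, and every other convergent or intermediate fraction in range is farther away.
Largest k: floor((5 - q_1)/q_2) = floor((5 - 1)/4) = 1.
That gives (1*7 + 2)/(1*4 + 1) = 9/5.
Compare the errors: |x - 7/4| = |101*4 - 7*57|/(57*4) = 5/228, and |x - 9/5| = |101*5 - 9*57|/(57*5) = 8/285.
Cross-multiplying, 5*285 = 1425 < 1824 = 8*228, so 5/228 is smaller: the convergent 7/4 is closer to x than 9/5.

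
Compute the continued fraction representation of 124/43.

Run the Euclidean algorithm on 124 and 43; the successive quotients are the partial quotients a_0, a_1, ... (each step inverts the fractional part left over by the previous one):
  124 = 2*43 + 38, so a_0 = 2.
  43 = 1*38 + 5, so a_1 = 1.
  38 = 7*5 + 3, so a_2 = 7.
  5 = 1*3 + 2, so a_3 = 1.
  3 = 1*2 + 1, so a_4 = 1.
  2 = 2*1 + 0, so a_5 = 2.
The remainder reaches 0 after 6 divisions, so the expansion has 6 partial quotients, read off in order.

[2; 1, 7, 1, 1, 2]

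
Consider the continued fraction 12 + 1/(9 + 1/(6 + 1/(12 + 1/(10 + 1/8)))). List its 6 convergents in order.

12/1, 109/9, 666/55, 8101/669, 81676/6745, 661509/54629

Using the convergent recurrence p_i = a_i*p_{i-1} + p_{i-2}, q_i = a_i*q_{i-1} + q_{i-2} with p_{-2}=0, p_{-1}=1, q_{-2}=1, q_{-1}=0:
  i=0: a_0=12, p_0 = 12*1 + 0 = 12, q_0 = 12*0 + 1 = 1.
  i=1: a_1=9, p_1 = 9*12 + 1 = 109, q_1 = 9*1 + 0 = 9.
  i=2: a_2=6, p_2 = 6*109 + 12 = 666, q_2 = 6*9 + 1 = 55.
  i=3: a_3=12, p_3 = 12*666 + 109 = 8101, q_3 = 12*55 + 9 = 669.
  i=4: a_4=10, p_4 = 10*8101 + 666 = 81676, q_4 = 10*669 + 55 = 6745.
  i=5: a_5=8, p_5 = 8*81676 + 8101 = 661509, q_5 = 8*6745 + 669 = 54629.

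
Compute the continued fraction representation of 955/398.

Run the Euclidean algorithm on 955 and 398; the successive quotients are the partial quotients a_0, a_1, ... (each step inverts the fractional part left over by the previous one):
  955 = 2*398 + 159, so a_0 = 2.
  398 = 2*159 + 80, so a_1 = 2.
  159 = 1*80 + 79, so a_2 = 1.
  80 = 1*79 + 1, so a_3 = 1.
  79 = 79*1 + 0, so a_4 = 79.
The remainder reaches 0 after 5 divisions, so the expansion has 5 partial quotients, read off in order.

[2; 2, 1, 1, 79]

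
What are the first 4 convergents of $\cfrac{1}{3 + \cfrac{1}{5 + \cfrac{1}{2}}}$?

0/1, 1/3, 5/16, 11/35

Using the convergent recurrence p_i = a_i*p_{i-1} + p_{i-2}, q_i = a_i*q_{i-1} + q_{i-2} with p_{-2}=0, p_{-1}=1, q_{-2}=1, q_{-1}=0:
  i=0: a_0=0, p_0 = 0*1 + 0 = 0, q_0 = 0*0 + 1 = 1.
  i=1: a_1=3, p_1 = 3*0 + 1 = 1, q_1 = 3*1 + 0 = 3.
  i=2: a_2=5, p_2 = 5*1 + 0 = 5, q_2 = 5*3 + 1 = 16.
  i=3: a_3=2, p_3 = 2*5 + 1 = 11, q_3 = 2*16 + 3 = 35.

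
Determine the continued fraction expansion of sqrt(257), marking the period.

Write x_i = (sqrt(257) + m_i)/d_i with (m_0, d_0) = (0, 1). a_0 = floor(sqrt(257)) = 16, since 16^2 = 256 <= 257 < 289 = 17^2.
Iterate m_{i+1} = d_i*a_i - m_i, d_{i+1} = (257 - m_{i+1}^2)/d_i, a_{i+1} = floor((a_0 + m_{i+1})/d_{i+1}):
  m_1 = 1*16 - 0 = 16, d_1 = (257 - 16^2)/1 = 1/1 = 1, a_1 = floor((16 + 16)/1) = 32.
  m_2 = 1*32 - 16 = 16, d_2 = (257 - 16^2)/1 = 1/1 = 1: (m_2, d_2) = (m_1, d_1) = (16, 1), so from here the quotient a_1 repeats; the period length is 1.
Hence the expansion of sqrt(257) is a_0 = 16 followed by the repeating block 32 (period 1).

[16; (32)]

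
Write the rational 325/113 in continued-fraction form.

Run the Euclidean algorithm on 325 and 113; the successive quotients are the partial quotients a_0, a_1, ... (each step inverts the fractional part left over by the previous one):
  325 = 2*113 + 99, so a_0 = 2.
  113 = 1*99 + 14, so a_1 = 1.
  99 = 7*14 + 1, so a_2 = 7.
  14 = 14*1 + 0, so a_3 = 14.
The remainder reaches 0 after 4 divisions, so the expansion has 4 partial quotients, read off in order.

[2; 1, 7, 14]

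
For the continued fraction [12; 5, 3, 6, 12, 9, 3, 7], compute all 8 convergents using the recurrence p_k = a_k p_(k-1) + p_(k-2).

12/1, 61/5, 195/16, 1231/101, 14967/1228, 135934/11153, 422769/34687, 3095317/253962

Using the convergent recurrence p_i = a_i*p_{i-1} + p_{i-2}, q_i = a_i*q_{i-1} + q_{i-2} with p_{-2}=0, p_{-1}=1, q_{-2}=1, q_{-1}=0:
  i=0: a_0=12, p_0 = 12*1 + 0 = 12, q_0 = 12*0 + 1 = 1.
  i=1: a_1=5, p_1 = 5*12 + 1 = 61, q_1 = 5*1 + 0 = 5.
  i=2: a_2=3, p_2 = 3*61 + 12 = 195, q_2 = 3*5 + 1 = 16.
  i=3: a_3=6, p_3 = 6*195 + 61 = 1231, q_3 = 6*16 + 5 = 101.
  i=4: a_4=12, p_4 = 12*1231 + 195 = 14967, q_4 = 12*101 + 16 = 1228.
  i=5: a_5=9, p_5 = 9*14967 + 1231 = 135934, q_5 = 9*1228 + 101 = 11153.
  i=6: a_6=3, p_6 = 3*135934 + 14967 = 422769, q_6 = 3*11153 + 1228 = 34687.
  i=7: a_7=7, p_7 = 7*422769 + 135934 = 3095317, q_7 = 7*34687 + 11153 = 253962.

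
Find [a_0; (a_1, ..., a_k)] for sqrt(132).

Write x_i = (sqrt(132) + m_i)/d_i with (m_0, d_0) = (0, 1). a_0 = floor(sqrt(132)) = 11, since 11^2 = 121 <= 132 < 144 = 12^2.
Iterate m_{i+1} = d_i*a_i - m_i, d_{i+1} = (132 - m_{i+1}^2)/d_i, a_{i+1} = floor((a_0 + m_{i+1})/d_{i+1}):
  m_1 = 1*11 - 0 = 11, d_1 = (132 - 11^2)/1 = 11/1 = 11, a_1 = floor((11 + 11)/11) = 2.
  m_2 = 11*2 - 11 = 11, d_2 = (132 - 11^2)/11 = 11/11 = 1, a_2 = floor((11 + 11)/1) = 22.
  m_3 = 1*22 - 11 = 11, d_3 = (132 - 11^2)/1 = 11/1 = 11: (m_3, d_3) = (m_1, d_1) = (11, 11), so from here the quotients repeat a_1, a_2; the period length is 2.
Hence the expansion of sqrt(132) is a_0 = 11 followed by the repeating block 2, 22 (period 2).

[11; (2, 22)]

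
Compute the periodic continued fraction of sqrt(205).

Write x_i = (sqrt(205) + m_i)/d_i with (m_0, d_0) = (0, 1). a_0 = floor(sqrt(205)) = 14, since 14^2 = 196 <= 205 < 225 = 15^2.
Iterate m_{i+1} = d_i*a_i - m_i, d_{i+1} = (205 - m_{i+1}^2)/d_i, a_{i+1} = floor((a_0 + m_{i+1})/d_{i+1}):
  m_1 = 1*14 - 0 = 14, d_1 = (205 - 14^2)/1 = 9/1 = 9, a_1 = floor((14 + 14)/9) = 3.
  m_2 = 9*3 - 14 = 13, d_2 = (205 - 13^2)/9 = 36/9 = 4, a_2 = floor((14 + 13)/4) = 6.
  m_3 = 4*6 - 13 = 11, d_3 = (205 - 11^2)/4 = 84/4 = 21, a_3 = floor((14 + 11)/21) = 1.
  m_4 = 21*1 - 11 = 10, d_4 = (205 - 10^2)/21 = 105/21 = 5, a_4 = floor((14 + 10)/5) = 4.
  m_5 = 5*4 - 10 = 10, d_5 = (205 - 10^2)/5 = 105/5 = 21, a_5 = floor((14 + 10)/21) = 1.
  m_6 = 21*1 - 10 = 11, d_6 = (205 - 11^2)/21 = 84/21 = 4, a_6 = floor((14 + 11)/4) = 6.
  m_7 = 4*6 - 11 = 13, d_7 = (205 - 13^2)/4 = 36/4 = 9, a_7 = floor((14 + 13)/9) = 3.
  m_8 = 9*3 - 13 = 14, d_8 = (205 - 14^2)/9 = 9/9 = 1, a_8 = floor((14 + 14)/1) = 28.
  m_9 = 1*28 - 14 = 14, d_9 = (205 - 14^2)/1 = 9/1 = 9: (m_9, d_9) = (m_1, d_1) = (14, 9), so from here the quotients repeat a_1, ..., a_8; the period length is 8.
Hence the expansion of sqrt(205) is a_0 = 14 followed by the repeating block 3, 6, 1, 4, 1, 6, 3, 28 (period 8).

[14; (3, 6, 1, 4, 1, 6, 3, 28)]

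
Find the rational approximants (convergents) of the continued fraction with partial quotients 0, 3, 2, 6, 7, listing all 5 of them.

0/1, 1/3, 2/7, 13/45, 93/322

Using the convergent recurrence p_i = a_i*p_{i-1} + p_{i-2}, q_i = a_i*q_{i-1} + q_{i-2} with p_{-2}=0, p_{-1}=1, q_{-2}=1, q_{-1}=0:
  i=0: a_0=0, p_0 = 0*1 + 0 = 0, q_0 = 0*0 + 1 = 1.
  i=1: a_1=3, p_1 = 3*0 + 1 = 1, q_1 = 3*1 + 0 = 3.
  i=2: a_2=2, p_2 = 2*1 + 0 = 2, q_2 = 2*3 + 1 = 7.
  i=3: a_3=6, p_3 = 6*2 + 1 = 13, q_3 = 6*7 + 3 = 45.
  i=4: a_4=7, p_4 = 7*13 + 2 = 93, q_4 = 7*45 + 7 = 322.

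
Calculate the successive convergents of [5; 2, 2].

Using the convergent recurrence p_i = a_i*p_{i-1} + p_{i-2}, q_i = a_i*q_{i-1} + q_{i-2} with p_{-2}=0, p_{-1}=1, q_{-2}=1, q_{-1}=0:
  i=0: a_0=5, p_0 = 5*1 + 0 = 5, q_0 = 5*0 + 1 = 1.
  i=1: a_1=2, p_1 = 2*5 + 1 = 11, q_1 = 2*1 + 0 = 2.
  i=2: a_2=2, p_2 = 2*11 + 5 = 27, q_2 = 2*2 + 1 = 5.

5/1, 11/2, 27/5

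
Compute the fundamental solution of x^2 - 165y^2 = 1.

First expand sqrt(165) as a continued fraction. With x_i = (sqrt(165) + m_i)/d_i and (m_0, d_0) = (0, 1): a_0 = floor(sqrt(165)) = 12, since 12^2 = 144 <= 165 < 169 = 13^2.
Iterate m_{i+1} = d_i*a_i - m_i, d_{i+1} = (165 - m_{i+1}^2)/d_i, a_{i+1} = floor((a_0 + m_{i+1})/d_{i+1}):
  m_1 = 1*12 - 0 = 12, d_1 = (165 - 12^2)/1 = 21/1 = 21, a_1 = floor((12 + 12)/21) = 1.
  m_2 = 21*1 - 12 = 9, d_2 = (165 - 9^2)/21 = 84/21 = 4, a_2 = floor((12 + 9)/4) = 5.
  m_3 = 4*5 - 9 = 11, d_3 = (165 - 11^2)/4 = 44/4 = 11, a_3 = floor((12 + 11)/11) = 2.
  m_4 = 11*2 - 11 = 11, d_4 = (165 - 11^2)/11 = 44/11 = 4, a_4 = floor((12 + 11)/4) = 5.
  m_5 = 4*5 - 11 = 9, d_5 = (165 - 9^2)/4 = 84/4 = 21, a_5 = floor((12 + 9)/21) = 1.
  m_6 = 21*1 - 9 = 12, d_6 = (165 - 12^2)/21 = 21/21 = 1, a_6 = floor((12 + 12)/1) = 24.
  m_7 = 1*24 - 12 = 12, d_7 = (165 - 12^2)/1 = 21/1 = 21: (m_7, d_7) = (m_1, d_1) = (12, 21), so from here the quotients repeat a_1, ..., a_6; the period length is 6.
So sqrt(165) = [12; (1, 5, 2, 5, 1, 24)] with period length k = 6.
k is even, so the fundamental solution of x^2 - 165y^2 = 1 is (p_{k-1}, q_{k-1}) = (p_5, q_5); compute convergents through index 5.
Convergents (p_i = a_i*p_{i-1} + p_{i-2}, q_i = a_i*q_{i-1} + q_{i-2} with p_{-2}=0, p_{-1}=1, q_{-2}=1, q_{-1}=0):
  i=0: a_0=12, p_0 = 12*1 + 0 = 12, q_0 = 12*0 + 1 = 1.
  i=1: a_1=1, p_1 = 1*12 + 1 = 13, q_1 = 1*1 + 0 = 1.
  i=2: a_2=5, p_2 = 5*13 + 12 = 77, q_2 = 5*1 + 1 = 6.
  i=3: a_3=2, p_3 = 2*77 + 13 = 167, q_3 = 2*6 + 1 = 13.
  i=4: a_4=5, p_4 = 5*167 + 77 = 912, q_4 = 5*13 + 6 = 71.
  i=5: a_5=1, p_5 = 1*912 + 167 = 1079, q_5 = 1*71 + 13 = 84.
Check: 1079^2 - 165*84^2 = 1164241 - 1164240 = 1, so (x, y) = (1079, 84) solves the equation, and by the theorem it is the least positive solution.

(x, y) = (1079, 84)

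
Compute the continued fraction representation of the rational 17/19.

Run the Euclidean algorithm on 17 and 19; the successive quotients are the partial quotients a_0, a_1, ... (each step inverts the fractional part left over by the previous one):
  17 = 0*19 + 17, so a_0 = 0.
  19 = 1*17 + 2, so a_1 = 1.
  17 = 8*2 + 1, so a_2 = 8.
  2 = 2*1 + 0, so a_3 = 2.
The remainder reaches 0 after 4 divisions, so the expansion has 4 partial quotients, read off in order.

[0; 1, 8, 2]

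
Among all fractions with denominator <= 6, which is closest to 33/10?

10/3

Expand x = 33/10 as a continued fraction with the Euclidean algorithm:
  33 = 3*10 + 3, so a_0 = 3.
  10 = 3*3 + 1, so a_1 = 3.
  3 = 3*1 + 0, so a_2 = 3.
so x = [3; 3, 3].
Convergents (p_i = a_i*p_{i-1} + p_{i-2}, q_i = a_i*q_{i-1} + q_{i-2} with p_{-2}=0, p_{-1}=1, q_{-2}=1, q_{-1}=0), until the denominator exceeds 6:
  i=0: a_0=3, p_0 = 3*1 + 0 = 3, q_0 = 3*0 + 1 = 1.
  i=1: a_1=3, p_1 = 3*3 + 1 = 10, q_1 = 3*1 + 0 = 3.
  i=2: a_2=3, p_2 = 3*10 + 3 = 33, q_2 = 3*3 + 1 = 10.
q_2 = 10 > 6, so the last convergent with denominator <= 6 is p_1/q_1 = 10/3.
The closest fraction with denominator <= 6 is either p_1/q_1 or the intermediate fraction (k*p_1 + p_0)/(k*q_1 + q_0) with the largest k >= 1 whose denominator stays <= 6; these approach x as k grows, and every other convergent or intermediate fraction in range is farther away.
Largest k: floor((6 - q_0)/q_1) = floor((6 - 1)/3) = 1.
That gives (1*10 + 3)/(1*3 + 1) = 13/4.
Compare the errors: |x - 10/3| = |33*3 - 10*10|/(10*3) = 1/30, and |x - 13/4| = |33*4 - 13*10|/(10*4) = 2/40.
Cross-multiplying, 1*40 = 40 < 60 = 2*30, so 1/30 is smaller: the convergent 10/3 is closer to x than 13/4.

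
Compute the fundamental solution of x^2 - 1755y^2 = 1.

First expand sqrt(1755) as a continued fraction. With x_i = (sqrt(1755) + m_i)/d_i and (m_0, d_0) = (0, 1): a_0 = floor(sqrt(1755)) = 41, since 41^2 = 1681 <= 1755 < 1764 = 42^2.
Iterate m_{i+1} = d_i*a_i - m_i, d_{i+1} = (1755 - m_{i+1}^2)/d_i, a_{i+1} = floor((a_0 + m_{i+1})/d_{i+1}):
  m_1 = 1*41 - 0 = 41, d_1 = (1755 - 41^2)/1 = 74/1 = 74, a_1 = floor((41 + 41)/74) = 1.
  m_2 = 74*1 - 41 = 33, d_2 = (1755 - 33^2)/74 = 666/74 = 9, a_2 = floor((41 + 33)/9) = 8.
  m_3 = 9*8 - 33 = 39, d_3 = (1755 - 39^2)/9 = 234/9 = 26, a_3 = floor((41 + 39)/26) = 3.
  m_4 = 26*3 - 39 = 39, d_4 = (1755 - 39^2)/26 = 234/26 = 9, a_4 = floor((41 + 39)/9) = 8.
  m_5 = 9*8 - 39 = 33, d_5 = (1755 - 33^2)/9 = 666/9 = 74, a_5 = floor((41 + 33)/74) = 1.
  m_6 = 74*1 - 33 = 41, d_6 = (1755 - 41^2)/74 = 74/74 = 1, a_6 = floor((41 + 41)/1) = 82.
  m_7 = 1*82 - 41 = 41, d_7 = (1755 - 41^2)/1 = 74/1 = 74: (m_7, d_7) = (m_1, d_1) = (41, 74), so from here the quotients repeat a_1, ..., a_6; the period length is 6.
So sqrt(1755) = [41; (1, 8, 3, 8, 1, 82)] with period length k = 6.
k is even, so the fundamental solution of x^2 - 1755y^2 = 1 is (p_{k-1}, q_{k-1}) = (p_5, q_5); compute convergents through index 5.
Convergents (p_i = a_i*p_{i-1} + p_{i-2}, q_i = a_i*q_{i-1} + q_{i-2} with p_{-2}=0, p_{-1}=1, q_{-2}=1, q_{-1}=0):
  i=0: a_0=41, p_0 = 41*1 + 0 = 41, q_0 = 41*0 + 1 = 1.
  i=1: a_1=1, p_1 = 1*41 + 1 = 42, q_1 = 1*1 + 0 = 1.
  i=2: a_2=8, p_2 = 8*42 + 41 = 377, q_2 = 8*1 + 1 = 9.
  i=3: a_3=3, p_3 = 3*377 + 42 = 1173, q_3 = 3*9 + 1 = 28.
  i=4: a_4=8, p_4 = 8*1173 + 377 = 9761, q_4 = 8*28 + 9 = 233.
  i=5: a_5=1, p_5 = 1*9761 + 1173 = 10934, q_5 = 1*233 + 28 = 261.
Check: 10934^2 - 1755*261^2 = 119552356 - 119552355 = 1, so (x, y) = (10934, 261) solves the equation, and by the theorem it is the least positive solution.

(x, y) = (10934, 261)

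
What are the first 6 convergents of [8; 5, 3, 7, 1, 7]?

Using the convergent recurrence p_i = a_i*p_{i-1} + p_{i-2}, q_i = a_i*q_{i-1} + q_{i-2} with p_{-2}=0, p_{-1}=1, q_{-2}=1, q_{-1}=0:
  i=0: a_0=8, p_0 = 8*1 + 0 = 8, q_0 = 8*0 + 1 = 1.
  i=1: a_1=5, p_1 = 5*8 + 1 = 41, q_1 = 5*1 + 0 = 5.
  i=2: a_2=3, p_2 = 3*41 + 8 = 131, q_2 = 3*5 + 1 = 16.
  i=3: a_3=7, p_3 = 7*131 + 41 = 958, q_3 = 7*16 + 5 = 117.
  i=4: a_4=1, p_4 = 1*958 + 131 = 1089, q_4 = 1*117 + 16 = 133.
  i=5: a_5=7, p_5 = 7*1089 + 958 = 8581, q_5 = 7*133 + 117 = 1048.

8/1, 41/5, 131/16, 958/117, 1089/133, 8581/1048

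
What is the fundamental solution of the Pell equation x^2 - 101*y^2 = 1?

First expand sqrt(101) as a continued fraction. With x_i = (sqrt(101) + m_i)/d_i and (m_0, d_0) = (0, 1): a_0 = floor(sqrt(101)) = 10, since 10^2 = 100 <= 101 < 121 = 11^2.
Iterate m_{i+1} = d_i*a_i - m_i, d_{i+1} = (101 - m_{i+1}^2)/d_i, a_{i+1} = floor((a_0 + m_{i+1})/d_{i+1}):
  m_1 = 1*10 - 0 = 10, d_1 = (101 - 10^2)/1 = 1/1 = 1, a_1 = floor((10 + 10)/1) = 20.
  m_2 = 1*20 - 10 = 10, d_2 = (101 - 10^2)/1 = 1/1 = 1: (m_2, d_2) = (m_1, d_1) = (10, 1), so from here the quotient a_1 repeats; the period length is 1.
So sqrt(101) = [10; (20)] with period length k = 1.
k is odd, so (p_{k-1}, q_{k-1}) only solves x^2 - 101y^2 = -1 and the fundamental solution of x^2 - 101y^2 = 1 is (p_{2k-1}, q_{2k-1}) = (p_1, q_1); compute convergents through index 1, running through the period twice.
Convergents (p_i = a_i*p_{i-1} + p_{i-2}, q_i = a_i*q_{i-1} + q_{i-2} with p_{-2}=0, p_{-1}=1, q_{-2}=1, q_{-1}=0):
  i=0: a_0=10, p_0 = 10*1 + 0 = 10, q_0 = 10*0 + 1 = 1.
  i=1: a_1=20, p_1 = 20*10 + 1 = 201, q_1 = 20*1 + 0 = 20.
Indeed p_0^2 - 101*q_0^2 = 100 - 101 = -1, not +1.
Check: 201^2 - 101*20^2 = 40401 - 40400 = 1, so (x, y) = (201, 20) solves the equation, and by the theorem it is the least positive solution.

(x, y) = (201, 20)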